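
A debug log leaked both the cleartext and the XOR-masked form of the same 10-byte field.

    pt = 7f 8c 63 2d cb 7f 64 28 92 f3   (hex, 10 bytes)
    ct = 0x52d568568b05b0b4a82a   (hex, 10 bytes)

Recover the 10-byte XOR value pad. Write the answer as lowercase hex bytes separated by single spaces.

2d 59 0b 7b 40 7a d4 9c 3a d9

Since ct = pt ⊕ pad, XORing both sides with pt gives pad = pt ⊕ ct.
01111111 XOR 01010010 = 00101101
10001100 XOR 11010101 = 01011001
01100011 XOR 01101000 = 00001011
00101101 XOR 01010110 = 01111011
11001011 XOR 10001011 = 01000000
01111111 XOR 00000101 = 01111010
01100100 XOR 10110000 = 11010100
00101000 XOR 10110100 = 10011100
10010010 XOR 10101000 = 00111010
11110011 XOR 00101010 = 11011001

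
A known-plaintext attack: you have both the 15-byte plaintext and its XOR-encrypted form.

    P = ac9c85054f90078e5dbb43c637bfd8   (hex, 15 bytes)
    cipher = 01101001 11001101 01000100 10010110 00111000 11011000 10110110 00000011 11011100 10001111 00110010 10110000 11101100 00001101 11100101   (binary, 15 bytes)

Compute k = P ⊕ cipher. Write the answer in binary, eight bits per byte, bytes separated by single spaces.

11000101 01010001 11000001 10010011 01110111 01001000 10110001 10001101 10000001 00110100 01110001 01110110 11011011 10110010 00111101

Since cipher = P ⊕ k, XORing both sides with P gives k = P ⊕ cipher.
10101100 ⊕ 01101001 = 11000101
10011100 ⊕ 11001101 = 01010001
10000101 ⊕ 01000100 = 11000001
00000101 ⊕ 10010110 = 10010011
01001111 ⊕ 00111000 = 01110111
10010000 ⊕ 11011000 = 01001000
00000111 ⊕ 10110110 = 10110001
10001110 ⊕ 00000011 = 10001101
01011101 ⊕ 11011100 = 10000001
10111011 ⊕ 10001111 = 00110100
01000011 ⊕ 00110010 = 01110001
11000110 ⊕ 10110000 = 01110110
00110111 ⊕ 11101100 = 11011011
10111111 ⊕ 00001101 = 10110010
11011000 ⊕ 11100101 = 00111101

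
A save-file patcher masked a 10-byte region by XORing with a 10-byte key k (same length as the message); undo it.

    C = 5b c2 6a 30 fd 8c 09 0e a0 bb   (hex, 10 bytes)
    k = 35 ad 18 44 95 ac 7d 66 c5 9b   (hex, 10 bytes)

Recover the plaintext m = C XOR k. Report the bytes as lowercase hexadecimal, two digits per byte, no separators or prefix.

6e6f7274682074686520

XOR is its own inverse, so applying the key byte-wise gives the result directly.
5b ⊕ 35 = 6e
c2 ⊕ ad = 6f
6a ⊕ 18 = 72
30 ⊕ 44 = 74
fd ⊕ 95 = 68
8c ⊕ ac = 20
09 ⊕ 7d = 74
0e ⊕ 66 = 68
a0 ⊕ c5 = 65
bb ⊕ 9b = 20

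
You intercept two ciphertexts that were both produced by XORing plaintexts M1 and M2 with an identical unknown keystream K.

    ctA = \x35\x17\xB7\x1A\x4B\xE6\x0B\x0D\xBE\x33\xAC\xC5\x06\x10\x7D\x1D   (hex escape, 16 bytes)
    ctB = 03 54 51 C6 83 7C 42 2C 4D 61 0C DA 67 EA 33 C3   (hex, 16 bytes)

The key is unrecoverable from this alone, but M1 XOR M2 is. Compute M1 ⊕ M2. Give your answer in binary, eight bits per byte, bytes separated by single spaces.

00110110 01000011 11100110 11011100 11001000 10011010 01001001 00100001 11110011 01010010 10100000 00011111 01100001 11111010 01001110 11011110

ctA ⊕ ctB = (M1 ⊕ K) ⊕ (M2 ⊕ K) = M1 ⊕ M2 — the shared key cancels under XOR.
byte 0: 35 XOR 03 = 36
byte 1: 17 XOR 54 = 43
byte 2: b7 XOR 51 = e6
byte 3: 1a XOR c6 = dc
byte 4: 4b XOR 83 = c8
byte 5: e6 XOR 7c = 9a
byte 6: 0b XOR 42 = 49
byte 7: 0d XOR 2c = 21
byte 8: be XOR 4d = f3
byte 9: 33 XOR 61 = 52
byte 10: ac XOR 0c = a0
byte 11: c5 XOR da = 1f
byte 12: 06 XOR 67 = 61
byte 13: 10 XOR ea = fa
byte 14: 7d XOR 33 = 4e
byte 15: 1d XOR c3 = de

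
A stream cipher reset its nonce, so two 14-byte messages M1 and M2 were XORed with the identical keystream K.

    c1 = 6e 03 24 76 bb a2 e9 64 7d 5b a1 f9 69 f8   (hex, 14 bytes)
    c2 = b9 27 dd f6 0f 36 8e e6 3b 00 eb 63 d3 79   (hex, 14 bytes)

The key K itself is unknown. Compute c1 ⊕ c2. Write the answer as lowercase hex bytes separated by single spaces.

d7 24 f9 80 b4 94 67 82 46 5b 4a 9a ba 81

c1 ⊕ c2 = (M1 ⊕ K) ⊕ (M2 ⊕ K) = M1 ⊕ M2 — the shared key cancels under XOR.
6e XOR b9 = d7
03 XOR 27 = 24
24 XOR dd = f9
76 XOR f6 = 80
bb XOR 0f = b4
a2 XOR 36 = 94
e9 XOR 8e = 67
64 XOR e6 = 82
7d XOR 3b = 46
5b XOR 00 = 5b
a1 XOR eb = 4a
f9 XOR 63 = 9a
69 XOR d3 = ba
f8 XOR 79 = 81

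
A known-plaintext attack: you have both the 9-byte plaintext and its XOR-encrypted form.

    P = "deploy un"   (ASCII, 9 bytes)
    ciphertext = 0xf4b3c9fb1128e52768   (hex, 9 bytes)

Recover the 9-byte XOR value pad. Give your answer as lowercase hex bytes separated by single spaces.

90 d6 b9 97 7e 51 c5 52 06

Since ciphertext = P ⊕ pad, XORing both sides with P gives pad = P ⊕ ciphertext.
100 ⊕ 244 = 144
101 ⊕ 179 = 214
112 ⊕ 201 = 185
108 ⊕ 251 = 151
111 ⊕  17 = 126
121 ⊕  40 =  81
 32 ⊕ 229 = 197
117 ⊕  39 =  82
110 ⊕ 104 =   6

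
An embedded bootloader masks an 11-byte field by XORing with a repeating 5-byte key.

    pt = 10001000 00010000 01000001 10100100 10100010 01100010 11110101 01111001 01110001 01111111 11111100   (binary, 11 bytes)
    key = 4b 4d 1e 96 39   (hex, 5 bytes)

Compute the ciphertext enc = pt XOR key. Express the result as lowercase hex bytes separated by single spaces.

The 5-byte key repeats, so the effective keystream is 4b 4d 1e 96 39 4b 4d 1e 96 39 4b.
byte 0: 88 ⊕ 4b = c3
byte 1: 10 ⊕ 4d = 5d
byte 2: 41 ⊕ 1e = 5f
byte 3: a4 ⊕ 96 = 32
byte 4: a2 ⊕ 39 = 9b
byte 5: 62 ⊕ 4b = 29
byte 6: f5 ⊕ 4d = b8
byte 7: 79 ⊕ 1e = 67
byte 8: 71 ⊕ 96 = e7
byte 9: 7f ⊕ 39 = 46
byte 10: fc ⊕ 4b = b7

c3 5d 5f 32 9b 29 b8 67 e7 46 b7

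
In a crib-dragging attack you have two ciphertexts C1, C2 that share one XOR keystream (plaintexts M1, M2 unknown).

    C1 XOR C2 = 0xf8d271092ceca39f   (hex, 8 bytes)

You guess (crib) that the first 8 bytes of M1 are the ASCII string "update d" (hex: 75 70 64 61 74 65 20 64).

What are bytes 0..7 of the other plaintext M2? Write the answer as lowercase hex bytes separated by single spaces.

Since C1 ⊕ C2 = M1 ⊕ M2, XORing with the guessed M1 bytes yields the corresponding M2 bytes: M2 = (C1 ⊕ C2) ⊕ M1.
byte 0: f8 xor 75 = 8d
byte 1: d2 xor 70 = a2
byte 2: 71 xor 64 = 15
byte 3: 09 xor 61 = 68
byte 4: 2c xor 74 = 58
byte 5: ec xor 65 = 89
byte 6: a3 xor 20 = 83
byte 7: 9f xor 64 = fb

8d a2 15 68 58 89 83 fb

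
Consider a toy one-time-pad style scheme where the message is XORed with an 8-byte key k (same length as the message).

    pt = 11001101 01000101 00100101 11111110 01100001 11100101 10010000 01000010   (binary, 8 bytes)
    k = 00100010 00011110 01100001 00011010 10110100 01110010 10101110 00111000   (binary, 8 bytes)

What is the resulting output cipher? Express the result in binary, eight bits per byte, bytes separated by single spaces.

11101111 01011011 01000100 11100100 11010101 10010111 00111110 01111010

205 xor  34 = 239
 69 xor  30 =  91
 37 xor  97 =  68
254 xor  26 = 228
 97 xor 180 = 213
229 xor 114 = 151
144 xor 174 =  62
 66 xor  56 = 122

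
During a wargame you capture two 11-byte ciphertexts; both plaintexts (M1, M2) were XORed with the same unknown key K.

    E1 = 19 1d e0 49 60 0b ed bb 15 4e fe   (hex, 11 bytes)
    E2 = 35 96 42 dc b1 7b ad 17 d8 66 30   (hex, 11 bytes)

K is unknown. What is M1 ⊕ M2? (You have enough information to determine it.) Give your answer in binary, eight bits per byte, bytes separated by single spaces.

00101100 10001011 10100010 10010101 11010001 01110000 01000000 10101100 11001101 00101000 11001110

E1 ⊕ E2 = (M1 ⊕ K) ⊕ (M2 ⊕ K) = M1 ⊕ M2 — the shared key cancels under XOR.
byte 0: 00011001 XOR 00110101 = 00101100
byte 1: 00011101 XOR 10010110 = 10001011
byte 2: 11100000 XOR 01000010 = 10100010
byte 3: 01001001 XOR 11011100 = 10010101
byte 4: 01100000 XOR 10110001 = 11010001
byte 5: 00001011 XOR 01111011 = 01110000
byte 6: 11101101 XOR 10101101 = 01000000
byte 7: 10111011 XOR 00010111 = 10101100
byte 8: 00010101 XOR 11011000 = 11001101
byte 9: 01001110 XOR 01100110 = 00101000
byte 10: 11111110 XOR 00110000 = 11001110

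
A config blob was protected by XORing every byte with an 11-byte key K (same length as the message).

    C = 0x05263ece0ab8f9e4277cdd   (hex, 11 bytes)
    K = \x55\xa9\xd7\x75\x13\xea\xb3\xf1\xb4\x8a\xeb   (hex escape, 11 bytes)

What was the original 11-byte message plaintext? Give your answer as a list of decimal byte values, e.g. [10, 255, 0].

[80, 143, 233, 187, 25, 82, 74, 21, 147, 246, 54]

XOR is its own inverse, so applying the key byte-wise gives the result directly.
byte 0: 05 ⊕ 55 = 50
byte 1: 26 ⊕ a9 = 8f
byte 2: 3e ⊕ d7 = e9
byte 3: ce ⊕ 75 = bb
byte 4: 0a ⊕ 13 = 19
byte 5: b8 ⊕ ea = 52
byte 6: f9 ⊕ b3 = 4a
byte 7: e4 ⊕ f1 = 15
byte 8: 27 ⊕ b4 = 93
byte 9: 7c ⊕ 8a = f6
byte 10: dd ⊕ eb = 36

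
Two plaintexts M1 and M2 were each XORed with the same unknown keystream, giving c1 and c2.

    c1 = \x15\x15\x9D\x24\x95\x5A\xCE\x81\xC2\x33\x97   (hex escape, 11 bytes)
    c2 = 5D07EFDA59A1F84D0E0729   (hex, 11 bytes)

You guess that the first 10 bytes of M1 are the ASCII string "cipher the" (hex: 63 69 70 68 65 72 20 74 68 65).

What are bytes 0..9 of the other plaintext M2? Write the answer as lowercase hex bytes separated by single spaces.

2b 7b 02 96 a9 89 16 b8 a4 51

First, c1 ⊕ c2 = (M1 ⊕ K) ⊕ (M2 ⊕ K) = M1 ⊕ M2, so the key drops out. Then M2 = (M1 ⊕ M2) ⊕ M1 over the first 10 bytes.
byte 0: (15 XOR 5d) XOR 63 = 48 XOR 63 = 2b
byte 1: (15 XOR 07) XOR 69 = 12 XOR 69 = 7b
byte 2: (9d XOR ef) XOR 70 = 72 XOR 70 = 02
byte 3: (24 XOR da) XOR 68 = fe XOR 68 = 96
byte 4: (95 XOR 59) XOR 65 = cc XOR 65 = a9
byte 5: (5a XOR a1) XOR 72 = fb XOR 72 = 89
byte 6: (ce XOR f8) XOR 20 = 36 XOR 20 = 16
byte 7: (81 XOR 4d) XOR 74 = cc XOR 74 = b8
byte 8: (c2 XOR 0e) XOR 68 = cc XOR 68 = a4
byte 9: (33 XOR 07) XOR 65 = 34 XOR 65 = 51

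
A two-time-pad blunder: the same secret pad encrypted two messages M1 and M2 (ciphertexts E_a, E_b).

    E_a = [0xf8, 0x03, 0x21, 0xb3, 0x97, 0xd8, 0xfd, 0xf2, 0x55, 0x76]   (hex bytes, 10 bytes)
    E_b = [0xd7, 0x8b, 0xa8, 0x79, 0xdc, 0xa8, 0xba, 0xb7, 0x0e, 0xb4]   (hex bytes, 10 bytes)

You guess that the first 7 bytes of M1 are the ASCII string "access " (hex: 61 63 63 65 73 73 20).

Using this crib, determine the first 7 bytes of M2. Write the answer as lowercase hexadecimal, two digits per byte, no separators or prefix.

First, E_a ⊕ E_b = (M1 ⊕ K) ⊕ (M2 ⊕ K) = M1 ⊕ M2, so the key drops out. Then M2 = (M1 ⊕ M2) ⊕ M1 over the first 7 bytes.
byte 0: (f8 XOR d7) XOR 61 = 2f XOR 61 = 4e
byte 1: (03 XOR 8b) XOR 63 = 88 XOR 63 = eb
byte 2: (21 XOR a8) XOR 63 = 89 XOR 63 = ea
byte 3: (b3 XOR 79) XOR 65 = ca XOR 65 = af
byte 4: (97 XOR dc) XOR 73 = 4b XOR 73 = 38
byte 5: (d8 XOR a8) XOR 73 = 70 XOR 73 = 03
byte 6: (fd XOR ba) XOR 20 = 47 XOR 20 = 67

4eebeaaf380367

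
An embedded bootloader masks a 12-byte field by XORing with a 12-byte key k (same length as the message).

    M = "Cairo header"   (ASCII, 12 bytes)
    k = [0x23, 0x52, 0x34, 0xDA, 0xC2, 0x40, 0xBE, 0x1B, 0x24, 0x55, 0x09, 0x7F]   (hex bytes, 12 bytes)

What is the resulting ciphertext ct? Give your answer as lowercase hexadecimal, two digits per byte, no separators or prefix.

 67 xor  35 =  96
 97 xor  82 =  51
105 xor  52 =  93
114 xor 218 = 168
111 xor 194 = 173
 32 xor  64 =  96
104 xor 190 = 214
101 xor  27 = 126
 97 xor  36 =  69
100 xor  85 =  49
101 xor   9 = 108
114 xor 127 =  13

60335da8ad60d67e45316c0d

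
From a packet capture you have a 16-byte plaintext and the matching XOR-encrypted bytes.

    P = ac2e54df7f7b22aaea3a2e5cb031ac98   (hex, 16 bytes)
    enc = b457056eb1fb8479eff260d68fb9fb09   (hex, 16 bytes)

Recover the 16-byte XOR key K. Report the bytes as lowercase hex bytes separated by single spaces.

Since enc = P ⊕ K, XORing both sides with P gives K = P ⊕ enc.
byte 0: ac xor b4 = 18
byte 1: 2e xor 57 = 79
byte 2: 54 xor 05 = 51
byte 3: df xor 6e = b1
byte 4: 7f xor b1 = ce
byte 5: 7b xor fb = 80
byte 6: 22 xor 84 = a6
byte 7: aa xor 79 = d3
byte 8: ea xor ef = 05
byte 9: 3a xor f2 = c8
byte 10: 2e xor 60 = 4e
byte 11: 5c xor d6 = 8a
byte 12: b0 xor 8f = 3f
byte 13: 31 xor b9 = 88
byte 14: ac xor fb = 57
byte 15: 98 xor 09 = 91

18 79 51 b1 ce 80 a6 d3 05 c8 4e 8a 3f 88 57 91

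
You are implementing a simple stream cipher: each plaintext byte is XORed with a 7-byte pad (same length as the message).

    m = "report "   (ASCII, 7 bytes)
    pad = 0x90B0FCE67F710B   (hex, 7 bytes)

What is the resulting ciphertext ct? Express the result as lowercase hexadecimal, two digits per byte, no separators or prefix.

72 xor 90 = e2
65 xor b0 = d5
70 xor fc = 8c
6f xor e6 = 89
72 xor 7f = 0d
74 xor 71 = 05
20 xor 0b = 2b

e2d58c890d052b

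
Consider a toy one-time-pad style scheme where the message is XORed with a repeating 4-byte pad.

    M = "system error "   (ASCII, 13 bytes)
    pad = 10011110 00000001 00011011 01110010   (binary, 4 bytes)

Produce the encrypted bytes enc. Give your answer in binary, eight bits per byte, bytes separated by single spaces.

11101101 01111000 01101000 00000110 11111011 01101100 00111011 00010111 11101100 01110011 01110100 00000000 10111110

The 4-byte key repeats, so the effective keystream is 9e 01 1b 72 9e 01 1b 72 9e 01 1b 72 9e.
byte 0: 73 ⊕ 9e = ed
byte 1: 79 ⊕ 01 = 78
byte 2: 73 ⊕ 1b = 68
byte 3: 74 ⊕ 72 = 06
byte 4: 65 ⊕ 9e = fb
byte 5: 6d ⊕ 01 = 6c
byte 6: 20 ⊕ 1b = 3b
byte 7: 65 ⊕ 72 = 17
byte 8: 72 ⊕ 9e = ec
byte 9: 72 ⊕ 01 = 73
byte 10: 6f ⊕ 1b = 74
byte 11: 72 ⊕ 72 = 00
byte 12: 20 ⊕ 9e = be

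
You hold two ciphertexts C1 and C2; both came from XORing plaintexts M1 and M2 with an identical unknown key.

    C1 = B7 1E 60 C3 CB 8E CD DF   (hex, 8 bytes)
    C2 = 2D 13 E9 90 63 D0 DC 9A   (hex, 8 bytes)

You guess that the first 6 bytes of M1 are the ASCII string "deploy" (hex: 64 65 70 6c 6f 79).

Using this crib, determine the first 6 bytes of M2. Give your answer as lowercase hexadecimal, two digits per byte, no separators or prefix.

fe68f93fc727

First, C1 ⊕ C2 = (M1 ⊕ K) ⊕ (M2 ⊕ K) = M1 ⊕ M2, so the key drops out. Then M2 = (M1 ⊕ M2) ⊕ M1 over the first 6 bytes.
byte 0: (b7 XOR 2d) XOR 64 = 9a XOR 64 = fe
byte 1: (1e XOR 13) XOR 65 = 0d XOR 65 = 68
byte 2: (60 XOR e9) XOR 70 = 89 XOR 70 = f9
byte 3: (c3 XOR 90) XOR 6c = 53 XOR 6c = 3f
byte 4: (cb XOR 63) XOR 6f = a8 XOR 6f = c7
byte 5: (8e XOR d0) XOR 79 = 5e XOR 79 = 27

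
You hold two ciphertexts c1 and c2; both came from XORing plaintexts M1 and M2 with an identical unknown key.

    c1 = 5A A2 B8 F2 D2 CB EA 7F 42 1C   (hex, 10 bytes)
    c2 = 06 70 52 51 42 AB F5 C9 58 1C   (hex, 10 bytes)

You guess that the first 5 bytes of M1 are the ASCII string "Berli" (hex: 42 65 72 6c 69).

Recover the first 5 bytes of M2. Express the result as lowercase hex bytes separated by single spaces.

1e b7 98 cf f9

First, c1 ⊕ c2 = (M1 ⊕ K) ⊕ (M2 ⊕ K) = M1 ⊕ M2, so the key drops out. Then M2 = (M1 ⊕ M2) ⊕ M1 over the first 5 bytes.
byte 0: (5a ⊕ 06) ⊕ 42 = 5c ⊕ 42 = 1e
byte 1: (a2 ⊕ 70) ⊕ 65 = d2 ⊕ 65 = b7
byte 2: (b8 ⊕ 52) ⊕ 72 = ea ⊕ 72 = 98
byte 3: (f2 ⊕ 51) ⊕ 6c = a3 ⊕ 6c = cf
byte 4: (d2 ⊕ 42) ⊕ 69 = 90 ⊕ 69 = f9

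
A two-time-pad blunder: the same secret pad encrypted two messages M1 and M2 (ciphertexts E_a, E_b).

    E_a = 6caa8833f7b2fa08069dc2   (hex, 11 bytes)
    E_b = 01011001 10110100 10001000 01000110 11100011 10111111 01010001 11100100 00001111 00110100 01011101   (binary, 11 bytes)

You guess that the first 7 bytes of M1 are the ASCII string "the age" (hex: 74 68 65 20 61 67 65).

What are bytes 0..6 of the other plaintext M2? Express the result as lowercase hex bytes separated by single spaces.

First, E_a ⊕ E_b = (M1 ⊕ K) ⊕ (M2 ⊕ K) = M1 ⊕ M2, so the key drops out. Then M2 = (M1 ⊕ M2) ⊕ M1 over the first 7 bytes.
byte 0: (6c ⊕ 59) ⊕ 74 = 35 ⊕ 74 = 41
byte 1: (aa ⊕ b4) ⊕ 68 = 1e ⊕ 68 = 76
byte 2: (88 ⊕ 88) ⊕ 65 = 00 ⊕ 65 = 65
byte 3: (33 ⊕ 46) ⊕ 20 = 75 ⊕ 20 = 55
byte 4: (f7 ⊕ e3) ⊕ 61 = 14 ⊕ 61 = 75
byte 5: (b2 ⊕ bf) ⊕ 67 = 0d ⊕ 67 = 6a
byte 6: (fa ⊕ 51) ⊕ 65 = ab ⊕ 65 = ce

41 76 65 55 75 6a ce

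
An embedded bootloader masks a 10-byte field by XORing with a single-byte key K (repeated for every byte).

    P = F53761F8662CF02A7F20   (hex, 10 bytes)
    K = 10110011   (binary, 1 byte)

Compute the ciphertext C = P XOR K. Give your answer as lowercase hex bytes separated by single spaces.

46 84 d2 4b d5 9f 43 99 cc 93

The 1-byte key repeats, so the effective keystream is b3 b3 b3 b3 b3 b3 b3 b3 b3 b3.
byte 0: f5 ^ b3 = 46
byte 1: 37 ^ b3 = 84
byte 2: 61 ^ b3 = d2
byte 3: f8 ^ b3 = 4b
byte 4: 66 ^ b3 = d5
byte 5: 2c ^ b3 = 9f
byte 6: f0 ^ b3 = 43
byte 7: 2a ^ b3 = 99
byte 8: 7f ^ b3 = cc
byte 9: 20 ^ b3 = 93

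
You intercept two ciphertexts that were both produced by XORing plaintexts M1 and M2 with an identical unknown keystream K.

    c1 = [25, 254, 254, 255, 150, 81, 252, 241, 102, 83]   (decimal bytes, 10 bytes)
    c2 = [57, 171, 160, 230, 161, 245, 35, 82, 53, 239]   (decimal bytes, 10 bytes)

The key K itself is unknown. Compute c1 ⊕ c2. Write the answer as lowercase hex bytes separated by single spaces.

20 55 5e 19 37 a4 df a3 53 bc

c1 ⊕ c2 = (M1 ⊕ K) ⊕ (M2 ⊕ K) = M1 ⊕ M2 — the shared key cancels under XOR.
19 ⊕ 39 = 20
fe ⊕ ab = 55
fe ⊕ a0 = 5e
ff ⊕ e6 = 19
96 ⊕ a1 = 37
51 ⊕ f5 = a4
fc ⊕ 23 = df
f1 ⊕ 52 = a3
66 ⊕ 35 = 53
53 ⊕ ef = bc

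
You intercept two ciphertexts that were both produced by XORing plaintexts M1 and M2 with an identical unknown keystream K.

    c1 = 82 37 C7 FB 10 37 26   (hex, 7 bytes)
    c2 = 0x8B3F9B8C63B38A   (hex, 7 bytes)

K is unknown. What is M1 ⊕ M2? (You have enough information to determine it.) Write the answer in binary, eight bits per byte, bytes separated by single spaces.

00001001 00001000 01011100 01110111 01110011 10000100 10101100

c1 ⊕ c2 = (M1 ⊕ K) ⊕ (M2 ⊕ K) = M1 ⊕ M2 — the shared key cancels under XOR.
82 ⊕ 8b = 09
37 ⊕ 3f = 08
c7 ⊕ 9b = 5c
fb ⊕ 8c = 77
10 ⊕ 63 = 73
37 ⊕ b3 = 84
26 ⊕ 8a = ac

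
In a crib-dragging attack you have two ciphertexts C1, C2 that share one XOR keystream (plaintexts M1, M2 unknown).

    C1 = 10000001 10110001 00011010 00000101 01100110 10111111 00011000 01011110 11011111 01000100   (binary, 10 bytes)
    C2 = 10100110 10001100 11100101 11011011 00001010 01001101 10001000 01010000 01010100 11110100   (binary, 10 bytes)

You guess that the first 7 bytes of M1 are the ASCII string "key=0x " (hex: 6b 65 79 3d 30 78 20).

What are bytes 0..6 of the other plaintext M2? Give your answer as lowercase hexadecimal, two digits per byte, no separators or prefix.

First, C1 ⊕ C2 = (M1 ⊕ K) ⊕ (M2 ⊕ K) = M1 ⊕ M2, so the key drops out. Then M2 = (M1 ⊕ M2) ⊕ M1 over the first 7 bytes.
byte 0: (81 ^ a6) ^ 6b = 27 ^ 6b = 4c
byte 1: (b1 ^ 8c) ^ 65 = 3d ^ 65 = 58
byte 2: (1a ^ e5) ^ 79 = ff ^ 79 = 86
byte 3: (05 ^ db) ^ 3d = de ^ 3d = e3
byte 4: (66 ^ 0a) ^ 30 = 6c ^ 30 = 5c
byte 5: (bf ^ 4d) ^ 78 = f2 ^ 78 = 8a
byte 6: (18 ^ 88) ^ 20 = 90 ^ 20 = b0

4c5886e35c8ab0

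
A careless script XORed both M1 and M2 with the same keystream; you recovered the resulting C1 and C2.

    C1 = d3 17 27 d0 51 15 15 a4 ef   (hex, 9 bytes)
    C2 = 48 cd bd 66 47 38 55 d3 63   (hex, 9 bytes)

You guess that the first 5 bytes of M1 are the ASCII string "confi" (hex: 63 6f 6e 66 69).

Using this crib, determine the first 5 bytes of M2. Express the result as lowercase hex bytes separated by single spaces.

First, C1 ⊕ C2 = (M1 ⊕ K) ⊕ (M2 ⊕ K) = M1 ⊕ M2, so the key drops out. Then M2 = (M1 ⊕ M2) ⊕ M1 over the first 5 bytes.
byte 0: (d3 xor 48) xor 63 = 9b xor 63 = f8
byte 1: (17 xor cd) xor 6f = da xor 6f = b5
byte 2: (27 xor bd) xor 6e = 9a xor 6e = f4
byte 3: (d0 xor 66) xor 66 = b6 xor 66 = d0
byte 4: (51 xor 47) xor 69 = 16 xor 69 = 7f

f8 b5 f4 d0 7f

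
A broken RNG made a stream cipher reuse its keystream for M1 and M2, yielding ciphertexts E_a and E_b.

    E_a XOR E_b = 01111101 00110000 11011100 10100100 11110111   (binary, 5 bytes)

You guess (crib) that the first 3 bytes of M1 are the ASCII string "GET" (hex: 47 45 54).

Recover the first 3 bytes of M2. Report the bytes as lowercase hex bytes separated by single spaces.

3a 75 88

Since E_a ⊕ E_b = M1 ⊕ M2, XORing with the guessed M1 bytes yields the corresponding M2 bytes: M2 = (E_a ⊕ E_b) ⊕ M1.
byte 0: 7d ⊕ 47 = 3a
byte 1: 30 ⊕ 45 = 75
byte 2: dc ⊕ 54 = 88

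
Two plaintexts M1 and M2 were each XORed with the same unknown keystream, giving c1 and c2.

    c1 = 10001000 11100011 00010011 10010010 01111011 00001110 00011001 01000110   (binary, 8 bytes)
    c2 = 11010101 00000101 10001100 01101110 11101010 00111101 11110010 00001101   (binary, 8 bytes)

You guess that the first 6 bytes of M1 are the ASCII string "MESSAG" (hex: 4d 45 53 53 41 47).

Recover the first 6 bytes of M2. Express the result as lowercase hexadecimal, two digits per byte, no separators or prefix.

10a3ccafd074

First, c1 ⊕ c2 = (M1 ⊕ K) ⊕ (M2 ⊕ K) = M1 ⊕ M2, so the key drops out. Then M2 = (M1 ⊕ M2) ⊕ M1 over the first 6 bytes.
byte 0: (88 ⊕ d5) ⊕ 4d = 5d ⊕ 4d = 10
byte 1: (e3 ⊕ 05) ⊕ 45 = e6 ⊕ 45 = a3
byte 2: (13 ⊕ 8c) ⊕ 53 = 9f ⊕ 53 = cc
byte 3: (92 ⊕ 6e) ⊕ 53 = fc ⊕ 53 = af
byte 4: (7b ⊕ ea) ⊕ 41 = 91 ⊕ 41 = d0
byte 5: (0e ⊕ 3d) ⊕ 47 = 33 ⊕ 47 = 74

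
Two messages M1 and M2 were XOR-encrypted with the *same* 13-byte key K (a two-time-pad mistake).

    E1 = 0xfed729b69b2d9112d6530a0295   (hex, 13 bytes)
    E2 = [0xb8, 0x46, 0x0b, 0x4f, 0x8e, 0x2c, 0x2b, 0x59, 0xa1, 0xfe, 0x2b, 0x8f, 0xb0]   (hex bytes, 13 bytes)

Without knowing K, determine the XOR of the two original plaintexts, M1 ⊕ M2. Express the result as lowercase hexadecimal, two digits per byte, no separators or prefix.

E1 ⊕ E2 = (M1 ⊕ K) ⊕ (M2 ⊕ K) = M1 ⊕ M2 — the shared key cancels under XOR.
byte 0: fe xor b8 = 46
byte 1: d7 xor 46 = 91
byte 2: 29 xor 0b = 22
byte 3: b6 xor 4f = f9
byte 4: 9b xor 8e = 15
byte 5: 2d xor 2c = 01
byte 6: 91 xor 2b = ba
byte 7: 12 xor 59 = 4b
byte 8: d6 xor a1 = 77
byte 9: 53 xor fe = ad
byte 10: 0a xor 2b = 21
byte 11: 02 xor 8f = 8d
byte 12: 95 xor b0 = 25

469122f91501ba4b77ad218d25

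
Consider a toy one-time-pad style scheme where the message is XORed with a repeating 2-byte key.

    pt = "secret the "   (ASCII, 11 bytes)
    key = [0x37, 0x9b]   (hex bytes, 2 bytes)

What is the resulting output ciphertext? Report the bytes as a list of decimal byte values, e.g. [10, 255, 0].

The 2-byte key repeats, so the effective keystream is 37 9b 37 9b 37 9b 37 9b 37 9b 37.
byte 0: 73 ⊕ 37 = 44
byte 1: 65 ⊕ 9b = fe
byte 2: 63 ⊕ 37 = 54
byte 3: 72 ⊕ 9b = e9
byte 4: 65 ⊕ 37 = 52
byte 5: 74 ⊕ 9b = ef
byte 6: 20 ⊕ 37 = 17
byte 7: 74 ⊕ 9b = ef
byte 8: 68 ⊕ 37 = 5f
byte 9: 65 ⊕ 9b = fe
byte 10: 20 ⊕ 37 = 17

[68, 254, 84, 233, 82, 239, 23, 239, 95, 254, 23]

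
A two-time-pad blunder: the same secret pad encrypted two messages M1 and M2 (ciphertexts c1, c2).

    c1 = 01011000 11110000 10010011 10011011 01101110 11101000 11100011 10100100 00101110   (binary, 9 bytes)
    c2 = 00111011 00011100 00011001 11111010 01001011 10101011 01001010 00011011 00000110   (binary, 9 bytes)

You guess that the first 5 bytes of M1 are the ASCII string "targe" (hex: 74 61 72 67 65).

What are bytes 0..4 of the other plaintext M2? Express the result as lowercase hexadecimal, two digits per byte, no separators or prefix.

First, c1 ⊕ c2 = (M1 ⊕ K) ⊕ (M2 ⊕ K) = M1 ⊕ M2, so the key drops out. Then M2 = (M1 ⊕ M2) ⊕ M1 over the first 5 bytes.
byte 0: (58 xor 3b) xor 74 = 63 xor 74 = 17
byte 1: (f0 xor 1c) xor 61 = ec xor 61 = 8d
byte 2: (93 xor 19) xor 72 = 8a xor 72 = f8
byte 3: (9b xor fa) xor 67 = 61 xor 67 = 06
byte 4: (6e xor 4b) xor 65 = 25 xor 65 = 40

178df80640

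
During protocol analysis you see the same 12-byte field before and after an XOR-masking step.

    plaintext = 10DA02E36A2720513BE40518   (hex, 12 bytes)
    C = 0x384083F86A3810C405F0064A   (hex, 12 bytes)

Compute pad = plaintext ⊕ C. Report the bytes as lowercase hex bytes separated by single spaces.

Since C = plaintext ⊕ pad, XORing both sides with plaintext gives pad = plaintext ⊕ C.
10 xor 38 = 28
da xor 40 = 9a
02 xor 83 = 81
e3 xor f8 = 1b
6a xor 6a = 00
27 xor 38 = 1f
20 xor 10 = 30
51 xor c4 = 95
3b xor 05 = 3e
e4 xor f0 = 14
05 xor 06 = 03
18 xor 4a = 52

28 9a 81 1b 00 1f 30 95 3e 14 03 52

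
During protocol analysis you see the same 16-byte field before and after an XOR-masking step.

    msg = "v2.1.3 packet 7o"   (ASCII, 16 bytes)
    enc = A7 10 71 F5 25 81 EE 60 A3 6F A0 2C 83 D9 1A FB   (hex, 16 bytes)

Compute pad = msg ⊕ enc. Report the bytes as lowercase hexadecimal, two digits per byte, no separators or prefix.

Since enc = msg ⊕ pad, XORing both sides with msg gives pad = msg ⊕ enc.
byte 0: 76 xor a7 = d1
byte 1: 32 xor 10 = 22
byte 2: 2e xor 71 = 5f
byte 3: 31 xor f5 = c4
byte 4: 2e xor 25 = 0b
byte 5: 33 xor 81 = b2
byte 6: 20 xor ee = ce
byte 7: 70 xor 60 = 10
byte 8: 61 xor a3 = c2
byte 9: 63 xor 6f = 0c
byte 10: 6b xor a0 = cb
byte 11: 65 xor 2c = 49
byte 12: 74 xor 83 = f7
byte 13: 20 xor d9 = f9
byte 14: 37 xor 1a = 2d
byte 15: 6f xor fb = 94

d1225fc40bb2ce10c20ccb49f7f92d94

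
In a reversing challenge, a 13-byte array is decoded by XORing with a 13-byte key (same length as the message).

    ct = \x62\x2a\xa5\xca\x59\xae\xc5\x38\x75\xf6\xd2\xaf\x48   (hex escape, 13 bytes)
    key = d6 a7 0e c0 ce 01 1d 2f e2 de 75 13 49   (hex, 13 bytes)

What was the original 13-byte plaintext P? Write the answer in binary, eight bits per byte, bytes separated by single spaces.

62 ⊕ d6 = b4
2a ⊕ a7 = 8d
a5 ⊕ 0e = ab
ca ⊕ c0 = 0a
59 ⊕ ce = 97
ae ⊕ 01 = af
c5 ⊕ 1d = d8
38 ⊕ 2f = 17
75 ⊕ e2 = 97
f6 ⊕ de = 28
d2 ⊕ 75 = a7
af ⊕ 13 = bc
48 ⊕ 49 = 01

10110100 10001101 10101011 00001010 10010111 10101111 11011000 00010111 10010111 00101000 10100111 10111100 00000001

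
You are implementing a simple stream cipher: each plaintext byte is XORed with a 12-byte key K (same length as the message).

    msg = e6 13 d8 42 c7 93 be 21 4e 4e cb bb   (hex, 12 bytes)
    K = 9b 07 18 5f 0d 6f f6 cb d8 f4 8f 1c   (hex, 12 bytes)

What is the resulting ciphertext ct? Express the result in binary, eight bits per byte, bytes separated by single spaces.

e6 ^ 9b = 7d
13 ^ 07 = 14
d8 ^ 18 = c0
42 ^ 5f = 1d
c7 ^ 0d = ca
93 ^ 6f = fc
be ^ f6 = 48
21 ^ cb = ea
4e ^ d8 = 96
4e ^ f4 = ba
cb ^ 8f = 44
bb ^ 1c = a7

01111101 00010100 11000000 00011101 11001010 11111100 01001000 11101010 10010110 10111010 01000100 10100111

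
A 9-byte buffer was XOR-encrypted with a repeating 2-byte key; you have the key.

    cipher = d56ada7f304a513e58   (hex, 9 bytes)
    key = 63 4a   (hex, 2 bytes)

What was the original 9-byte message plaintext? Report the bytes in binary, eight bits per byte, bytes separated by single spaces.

The 2-byte key repeats, so the effective keystream is 63 4a 63 4a 63 4a 63 4a 63.
byte 0: 213 ^  99 = 182
byte 1: 106 ^  74 =  32
byte 2: 218 ^  99 = 185
byte 3: 127 ^  74 =  53
byte 4:  48 ^  99 =  83
byte 5:  74 ^  74 =   0
byte 6:  81 ^  99 =  50
byte 7:  62 ^  74 = 116
byte 8:  88 ^  99 =  59

10110110 00100000 10111001 00110101 01010011 00000000 00110010 01110100 00111011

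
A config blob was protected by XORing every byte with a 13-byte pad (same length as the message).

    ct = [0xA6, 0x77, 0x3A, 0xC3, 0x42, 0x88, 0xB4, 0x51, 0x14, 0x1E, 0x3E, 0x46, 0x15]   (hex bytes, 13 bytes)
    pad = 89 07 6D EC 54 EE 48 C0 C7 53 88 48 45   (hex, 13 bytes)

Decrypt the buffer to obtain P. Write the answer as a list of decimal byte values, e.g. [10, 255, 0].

XOR is its own inverse, so applying the key byte-wise gives the result directly.
a6 ^ 89 = 2f
77 ^ 07 = 70
3a ^ 6d = 57
c3 ^ ec = 2f
42 ^ 54 = 16
88 ^ ee = 66
b4 ^ 48 = fc
51 ^ c0 = 91
14 ^ c7 = d3
1e ^ 53 = 4d
3e ^ 88 = b6
46 ^ 48 = 0e
15 ^ 45 = 50

[47, 112, 87, 47, 22, 102, 252, 145, 211, 77, 182, 14, 80]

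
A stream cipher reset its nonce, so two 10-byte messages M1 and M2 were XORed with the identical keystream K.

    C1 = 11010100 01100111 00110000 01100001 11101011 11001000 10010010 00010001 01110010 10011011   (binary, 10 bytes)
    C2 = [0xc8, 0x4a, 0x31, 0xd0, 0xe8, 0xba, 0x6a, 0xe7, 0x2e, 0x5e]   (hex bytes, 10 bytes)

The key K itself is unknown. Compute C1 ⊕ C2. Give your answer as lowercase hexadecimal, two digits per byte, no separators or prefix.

1c2d01b10372f8f65cc5

C1 ⊕ C2 = (M1 ⊕ K) ⊕ (M2 ⊕ K) = M1 ⊕ M2 — the shared key cancels under XOR.
byte 0: d4 xor c8 = 1c
byte 1: 67 xor 4a = 2d
byte 2: 30 xor 31 = 01
byte 3: 61 xor d0 = b1
byte 4: eb xor e8 = 03
byte 5: c8 xor ba = 72
byte 6: 92 xor 6a = f8
byte 7: 11 xor e7 = f6
byte 8: 72 xor 2e = 5c
byte 9: 9b xor 5e = c5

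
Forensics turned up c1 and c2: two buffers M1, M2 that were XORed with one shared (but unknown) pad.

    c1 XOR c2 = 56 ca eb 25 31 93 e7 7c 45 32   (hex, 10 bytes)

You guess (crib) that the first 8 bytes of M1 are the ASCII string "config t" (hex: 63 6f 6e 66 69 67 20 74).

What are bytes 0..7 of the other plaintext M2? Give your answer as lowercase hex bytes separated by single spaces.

Since c1 ⊕ c2 = M1 ⊕ M2, XORing with the guessed M1 bytes yields the corresponding M2 bytes: M2 = (c1 ⊕ c2) ⊕ M1.
56 ^ 63 = 35
ca ^ 6f = a5
eb ^ 6e = 85
25 ^ 66 = 43
31 ^ 69 = 58
93 ^ 67 = f4
e7 ^ 20 = c7
7c ^ 74 = 08

35 a5 85 43 58 f4 c7 08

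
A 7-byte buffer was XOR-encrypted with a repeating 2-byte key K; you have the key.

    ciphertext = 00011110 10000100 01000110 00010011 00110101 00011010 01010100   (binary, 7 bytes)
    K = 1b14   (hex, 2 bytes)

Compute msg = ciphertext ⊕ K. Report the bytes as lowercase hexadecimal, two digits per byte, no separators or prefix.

The 2-byte key repeats, so the effective keystream is 1b 14 1b 14 1b 14 1b.
byte 0: 1e ^ 1b = 05
byte 1: 84 ^ 14 = 90
byte 2: 46 ^ 1b = 5d
byte 3: 13 ^ 14 = 07
byte 4: 35 ^ 1b = 2e
byte 5: 1a ^ 14 = 0e
byte 6: 54 ^ 1b = 4f

05905d072e0e4f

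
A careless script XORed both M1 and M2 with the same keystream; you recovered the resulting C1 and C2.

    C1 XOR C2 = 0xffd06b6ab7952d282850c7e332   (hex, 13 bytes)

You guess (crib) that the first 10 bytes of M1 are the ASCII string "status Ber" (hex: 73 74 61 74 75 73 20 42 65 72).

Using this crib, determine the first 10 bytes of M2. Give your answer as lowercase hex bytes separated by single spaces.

8c a4 0a 1e c2 e6 0d 6a 4d 22

Since C1 ⊕ C2 = M1 ⊕ M2, XORing with the guessed M1 bytes yields the corresponding M2 bytes: M2 = (C1 ⊕ C2) ⊕ M1.
ff ^ 73 = 8c
d0 ^ 74 = a4
6b ^ 61 = 0a
6a ^ 74 = 1e
b7 ^ 75 = c2
95 ^ 73 = e6
2d ^ 20 = 0d
28 ^ 42 = 6a
28 ^ 65 = 4d
50 ^ 72 = 22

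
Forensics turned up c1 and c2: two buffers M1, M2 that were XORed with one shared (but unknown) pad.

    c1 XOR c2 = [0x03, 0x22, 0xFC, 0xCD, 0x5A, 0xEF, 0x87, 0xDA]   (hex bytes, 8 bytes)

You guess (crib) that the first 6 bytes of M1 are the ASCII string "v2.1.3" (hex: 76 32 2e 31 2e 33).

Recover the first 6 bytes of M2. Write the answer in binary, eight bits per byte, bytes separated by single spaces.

01110101 00010000 11010010 11111100 01110100 11011100

Since c1 ⊕ c2 = M1 ⊕ M2, XORing with the guessed M1 bytes yields the corresponding M2 bytes: M2 = (c1 ⊕ c2) ⊕ M1.
03 XOR 76 = 75
22 XOR 32 = 10
fc XOR 2e = d2
cd XOR 31 = fc
5a XOR 2e = 74
ef XOR 33 = dc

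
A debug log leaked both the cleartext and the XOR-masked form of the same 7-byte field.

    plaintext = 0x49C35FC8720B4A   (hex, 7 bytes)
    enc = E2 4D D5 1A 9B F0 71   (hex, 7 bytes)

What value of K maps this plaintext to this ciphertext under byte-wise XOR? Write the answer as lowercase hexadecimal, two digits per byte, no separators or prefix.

Since enc = plaintext ⊕ K, XORing both sides with plaintext gives K = plaintext ⊕ enc.
 73 XOR 226 = 171
195 XOR  77 = 142
 95 XOR 213 = 138
200 XOR  26 = 210
114 XOR 155 = 233
 11 XOR 240 = 251
 74 XOR 113 =  59

ab8e8ad2e9fb3b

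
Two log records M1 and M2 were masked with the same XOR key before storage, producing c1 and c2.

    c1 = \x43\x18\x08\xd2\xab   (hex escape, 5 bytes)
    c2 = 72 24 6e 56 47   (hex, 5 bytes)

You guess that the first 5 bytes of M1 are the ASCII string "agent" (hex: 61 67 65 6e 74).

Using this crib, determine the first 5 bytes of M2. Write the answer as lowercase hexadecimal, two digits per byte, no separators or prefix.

505b03ea98

First, c1 ⊕ c2 = (M1 ⊕ K) ⊕ (M2 ⊕ K) = M1 ⊕ M2, so the key drops out. Then M2 = (M1 ⊕ M2) ⊕ M1 over the first 5 bytes.
byte 0: (43 xor 72) xor 61 = 31 xor 61 = 50
byte 1: (18 xor 24) xor 67 = 3c xor 67 = 5b
byte 2: (08 xor 6e) xor 65 = 66 xor 65 = 03
byte 3: (d2 xor 56) xor 6e = 84 xor 6e = ea
byte 4: (ab xor 47) xor 74 = ec xor 74 = 98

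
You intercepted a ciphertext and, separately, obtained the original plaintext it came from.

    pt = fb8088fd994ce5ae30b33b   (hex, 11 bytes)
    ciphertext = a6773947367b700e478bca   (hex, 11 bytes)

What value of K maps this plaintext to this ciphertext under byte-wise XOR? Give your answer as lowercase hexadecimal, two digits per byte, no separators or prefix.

5df7b1baaf3795a07738f1

Since ciphertext = pt ⊕ K, XORing both sides with pt gives K = pt ⊕ ciphertext.
fb ⊕ a6 = 5d
80 ⊕ 77 = f7
88 ⊕ 39 = b1
fd ⊕ 47 = ba
99 ⊕ 36 = af
4c ⊕ 7b = 37
e5 ⊕ 70 = 95
ae ⊕ 0e = a0
30 ⊕ 47 = 77
b3 ⊕ 8b = 38
3b ⊕ ca = f1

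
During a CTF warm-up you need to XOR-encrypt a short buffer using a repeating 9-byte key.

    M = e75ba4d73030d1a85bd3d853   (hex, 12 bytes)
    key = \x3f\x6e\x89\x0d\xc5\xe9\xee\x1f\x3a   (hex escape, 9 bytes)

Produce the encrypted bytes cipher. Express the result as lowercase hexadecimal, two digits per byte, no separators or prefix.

The 9-byte key repeats, so the effective keystream is 3f 6e 89 0d c5 e9 ee 1f 3a 3f 6e 89.
byte 0: 11100111 ^ 00111111 = 11011000
byte 1: 01011011 ^ 01101110 = 00110101
byte 2: 10100100 ^ 10001001 = 00101101
byte 3: 11010111 ^ 00001101 = 11011010
byte 4: 00110000 ^ 11000101 = 11110101
byte 5: 00110000 ^ 11101001 = 11011001
byte 6: 11010001 ^ 11101110 = 00111111
byte 7: 10101000 ^ 00011111 = 10110111
byte 8: 01011011 ^ 00111010 = 01100001
byte 9: 11010011 ^ 00111111 = 11101100
byte 10: 11011000 ^ 01101110 = 10110110
byte 11: 01010011 ^ 10001001 = 11011010

d8352ddaf5d93fb761ecb6da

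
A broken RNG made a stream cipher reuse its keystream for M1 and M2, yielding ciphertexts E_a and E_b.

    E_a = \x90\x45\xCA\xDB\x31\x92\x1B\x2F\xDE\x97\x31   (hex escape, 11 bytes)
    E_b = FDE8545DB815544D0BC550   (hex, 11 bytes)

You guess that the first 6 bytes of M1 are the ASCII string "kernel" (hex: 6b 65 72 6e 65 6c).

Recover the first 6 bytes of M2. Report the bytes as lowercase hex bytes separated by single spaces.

06 c8 ec e8 ec eb

First, E_a ⊕ E_b = (M1 ⊕ K) ⊕ (M2 ⊕ K) = M1 ⊕ M2, so the key drops out. Then M2 = (M1 ⊕ M2) ⊕ M1 over the first 6 bytes.
byte 0: (90 ⊕ fd) ⊕ 6b = 6d ⊕ 6b = 06
byte 1: (45 ⊕ e8) ⊕ 65 = ad ⊕ 65 = c8
byte 2: (ca ⊕ 54) ⊕ 72 = 9e ⊕ 72 = ec
byte 3: (db ⊕ 5d) ⊕ 6e = 86 ⊕ 6e = e8
byte 4: (31 ⊕ b8) ⊕ 65 = 89 ⊕ 65 = ec
byte 5: (92 ⊕ 15) ⊕ 6c = 87 ⊕ 6c = eb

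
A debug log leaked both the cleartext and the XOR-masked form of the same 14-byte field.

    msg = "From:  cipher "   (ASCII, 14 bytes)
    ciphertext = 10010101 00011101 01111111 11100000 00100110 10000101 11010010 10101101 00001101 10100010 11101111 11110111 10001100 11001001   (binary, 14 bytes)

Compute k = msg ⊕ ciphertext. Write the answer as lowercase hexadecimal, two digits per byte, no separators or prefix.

Since ciphertext = msg ⊕ k, XORing both sides with msg gives k = msg ⊕ ciphertext.
46 XOR 95 = d3
72 XOR 1d = 6f
6f XOR 7f = 10
6d XOR e0 = 8d
3a XOR 26 = 1c
20 XOR 85 = a5
20 XOR d2 = f2
63 XOR ad = ce
69 XOR 0d = 64
70 XOR a2 = d2
68 XOR ef = 87
65 XOR f7 = 92
72 XOR 8c = fe
20 XOR c9 = e9

d36f108d1ca5f2ce64d28792fee9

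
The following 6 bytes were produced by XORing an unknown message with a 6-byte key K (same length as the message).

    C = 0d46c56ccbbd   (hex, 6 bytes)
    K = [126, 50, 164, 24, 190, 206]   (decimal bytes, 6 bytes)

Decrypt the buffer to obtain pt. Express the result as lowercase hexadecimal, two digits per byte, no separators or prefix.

737461747573

0d ^ 7e = 73
46 ^ 32 = 74
c5 ^ a4 = 61
6c ^ 18 = 74
cb ^ be = 75
bd ^ ce = 73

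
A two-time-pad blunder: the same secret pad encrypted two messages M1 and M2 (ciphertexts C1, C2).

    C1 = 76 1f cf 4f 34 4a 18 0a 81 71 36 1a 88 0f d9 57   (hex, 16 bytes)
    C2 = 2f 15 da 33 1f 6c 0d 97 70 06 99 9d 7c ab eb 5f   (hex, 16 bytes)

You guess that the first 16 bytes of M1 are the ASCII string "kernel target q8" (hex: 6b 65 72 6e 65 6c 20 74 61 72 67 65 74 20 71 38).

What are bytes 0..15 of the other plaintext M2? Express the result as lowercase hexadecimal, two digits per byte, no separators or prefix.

326f67124e4a35e99005c8e280844330

First, C1 ⊕ C2 = (M1 ⊕ K) ⊕ (M2 ⊕ K) = M1 ⊕ M2, so the key drops out. Then M2 = (M1 ⊕ M2) ⊕ M1 over the first 16 bytes.
byte 0: (76 xor 2f) xor 6b = 59 xor 6b = 32
byte 1: (1f xor 15) xor 65 = 0a xor 65 = 6f
byte 2: (cf xor da) xor 72 = 15 xor 72 = 67
byte 3: (4f xor 33) xor 6e = 7c xor 6e = 12
byte 4: (34 xor 1f) xor 65 = 2b xor 65 = 4e
byte 5: (4a xor 6c) xor 6c = 26 xor 6c = 4a
byte 6: (18 xor 0d) xor 20 = 15 xor 20 = 35
byte 7: (0a xor 97) xor 74 = 9d xor 74 = e9
byte 8: (81 xor 70) xor 61 = f1 xor 61 = 90
byte 9: (71 xor 06) xor 72 = 77 xor 72 = 05
byte 10: (36 xor 99) xor 67 = af xor 67 = c8
byte 11: (1a xor 9d) xor 65 = 87 xor 65 = e2
byte 12: (88 xor 7c) xor 74 = f4 xor 74 = 80
byte 13: (0f xor ab) xor 20 = a4 xor 20 = 84
byte 14: (d9 xor eb) xor 71 = 32 xor 71 = 43
byte 15: (57 xor 5f) xor 38 = 08 xor 38 = 30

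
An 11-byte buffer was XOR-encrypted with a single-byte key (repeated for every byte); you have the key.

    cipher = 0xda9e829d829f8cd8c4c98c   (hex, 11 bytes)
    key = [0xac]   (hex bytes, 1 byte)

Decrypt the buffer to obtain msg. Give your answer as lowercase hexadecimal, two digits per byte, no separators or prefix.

The 1-byte key repeats, so the effective keystream is ac ac ac ac ac ac ac ac ac ac ac.
byte 0: da ^ ac = 76
byte 1: 9e ^ ac = 32
byte 2: 82 ^ ac = 2e
byte 3: 9d ^ ac = 31
byte 4: 82 ^ ac = 2e
byte 5: 9f ^ ac = 33
byte 6: 8c ^ ac = 20
byte 7: d8 ^ ac = 74
byte 8: c4 ^ ac = 68
byte 9: c9 ^ ac = 65
byte 10: 8c ^ ac = 20

76322e312e332074686520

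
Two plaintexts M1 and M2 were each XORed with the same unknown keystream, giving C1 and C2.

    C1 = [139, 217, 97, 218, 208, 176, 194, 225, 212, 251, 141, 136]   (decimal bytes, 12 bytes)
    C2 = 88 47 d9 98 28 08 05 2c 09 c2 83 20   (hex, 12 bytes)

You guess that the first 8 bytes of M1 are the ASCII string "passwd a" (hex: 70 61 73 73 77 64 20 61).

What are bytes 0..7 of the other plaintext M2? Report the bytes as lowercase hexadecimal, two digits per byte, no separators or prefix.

73ffcb318fdce7ac

First, C1 ⊕ C2 = (M1 ⊕ K) ⊕ (M2 ⊕ K) = M1 ⊕ M2, so the key drops out. Then M2 = (M1 ⊕ M2) ⊕ M1 over the first 8 bytes.
byte 0: (8b XOR 88) XOR 70 = 03 XOR 70 = 73
byte 1: (d9 XOR 47) XOR 61 = 9e XOR 61 = ff
byte 2: (61 XOR d9) XOR 73 = b8 XOR 73 = cb
byte 3: (da XOR 98) XOR 73 = 42 XOR 73 = 31
byte 4: (d0 XOR 28) XOR 77 = f8 XOR 77 = 8f
byte 5: (b0 XOR 08) XOR 64 = b8 XOR 64 = dc
byte 6: (c2 XOR 05) XOR 20 = c7 XOR 20 = e7
byte 7: (e1 XOR 2c) XOR 61 = cd XOR 61 = ac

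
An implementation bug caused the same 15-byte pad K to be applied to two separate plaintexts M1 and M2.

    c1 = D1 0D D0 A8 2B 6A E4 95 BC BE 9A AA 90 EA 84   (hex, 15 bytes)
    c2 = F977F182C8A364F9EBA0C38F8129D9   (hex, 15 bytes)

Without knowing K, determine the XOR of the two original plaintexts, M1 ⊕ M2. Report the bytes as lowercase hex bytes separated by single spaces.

28 7a 21 2a e3 c9 80 6c 57 1e 59 25 11 c3 5d

c1 ⊕ c2 = (M1 ⊕ K) ⊕ (M2 ⊕ K) = M1 ⊕ M2 — the shared key cancels under XOR.
11010001 XOR 11111001 = 00101000
00001101 XOR 01110111 = 01111010
11010000 XOR 11110001 = 00100001
10101000 XOR 10000010 = 00101010
00101011 XOR 11001000 = 11100011
01101010 XOR 10100011 = 11001001
11100100 XOR 01100100 = 10000000
10010101 XOR 11111001 = 01101100
10111100 XOR 11101011 = 01010111
10111110 XOR 10100000 = 00011110
10011010 XOR 11000011 = 01011001
10101010 XOR 10001111 = 00100101
10010000 XOR 10000001 = 00010001
11101010 XOR 00101001 = 11000011
10000100 XOR 11011001 = 01011101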